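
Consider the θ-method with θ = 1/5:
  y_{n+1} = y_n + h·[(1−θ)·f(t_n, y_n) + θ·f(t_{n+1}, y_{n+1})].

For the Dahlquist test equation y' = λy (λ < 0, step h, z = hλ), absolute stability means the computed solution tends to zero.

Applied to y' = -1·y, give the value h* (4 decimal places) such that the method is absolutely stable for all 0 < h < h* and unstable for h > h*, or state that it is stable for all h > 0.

(-3.3333,0); λ=-1 ⇒ h* = (10/3)/1 = 3.3333.

With y'=λy (z=hλ):
  y_{n+1} = y_n + z·[4/5·y_n + 1/5·y_{n+1}] ⇒ (1 − 1/5z)y_{n+1} = (1 + 4/5z)y_n
  Hence R(z) = (1 + 4/5z)/(1 − 1/5z).

Solve |R(x)|<1 on ℝ⁻.
x=-1.7: |R|=0.2687
R=−1: 1+4/5x = −1+1/5x ⇒ -3/5x=2 ⇒ x=2/(-3/5)=-3.3333
Confirm numerically:
  x=-2.873: |R|=0.82459 <1
  x=-2.430: |R|=0.63526 <1
  x=-1.524: |R|=0.16800 <1
  x=-3.552: |R|=1.07671 >1
  x=-3.413: |R|=1.02841 >1
So |R|<1 on (-3.3333, 0).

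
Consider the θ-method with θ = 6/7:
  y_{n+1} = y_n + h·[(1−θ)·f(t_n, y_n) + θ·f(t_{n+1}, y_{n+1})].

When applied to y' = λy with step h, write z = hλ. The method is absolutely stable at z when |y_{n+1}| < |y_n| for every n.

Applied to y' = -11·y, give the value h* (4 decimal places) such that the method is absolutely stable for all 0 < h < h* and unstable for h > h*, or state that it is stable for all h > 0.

(−∞, 0) — no finite endpoint. Any h>0 works for λ=-11.

With y'=λy (z=hλ):
  y_{n+1} = y_n + z·[1/7·y_n + 6/7·y_{n+1}] ⇒ (1 − 6/7z)y_{n+1} = (1 + 1/7z)y_n
  ⇒ R(z) = (1 + 1/7z)/(1 − 6/7z).

Boundary: |R(x)|=1, x<0.
x=-0.4: |R|=0.7021
x=-2: |R|=0.2632
x=-10: |R|=0.0448
x=-100: |R|=0.1532
θ=6/7≥1/2 ⇒ |1+1/7x|<|1−6/7x| ∀x<0 ⇒ stable on all of ℝ⁻.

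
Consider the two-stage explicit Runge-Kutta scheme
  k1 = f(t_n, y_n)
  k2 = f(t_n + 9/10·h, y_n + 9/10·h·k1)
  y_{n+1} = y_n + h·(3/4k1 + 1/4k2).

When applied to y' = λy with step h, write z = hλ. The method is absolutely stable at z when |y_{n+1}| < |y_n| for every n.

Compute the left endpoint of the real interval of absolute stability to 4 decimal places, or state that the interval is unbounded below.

On y'=λy, z=hλ:
  k1=λy_n ⇒ h·k1=z·y_n;  k2=λ(1+9/10z)y_n ⇒ h·k2=z(1+9/10z)y_n
  y_{n+1}/y_n = 1 + 3/4z + 1/4z(1+9/10z) = 1 + z + 9/40z²
  ⇒ R(z) = 1 + z + 9/40z².

Need |R(x)|<1, x<0.
x=-1.77: |R|=0.0651
R=1: x+9/40x²=0 ⇒ x=−40/9=-4.4444; min R=1−1/(4·9/40)=-0.1111>−1
Confirm numerically:
  x=-4.110: |R|=0.69072 <1
  x=-2.946: |R|=0.00676 <1
  x=-2.462: |R|=0.09818 <1
  x=-2.371: |R|=0.10613 <1
  x=-4.825: |R|=1.41314 >1
  x=-4.585: |R|=1.14500 >1
  x=-4.571: |R|=1.13016 >1
So |R|<1 on (-4.4444, 0).

z* = -4.4444.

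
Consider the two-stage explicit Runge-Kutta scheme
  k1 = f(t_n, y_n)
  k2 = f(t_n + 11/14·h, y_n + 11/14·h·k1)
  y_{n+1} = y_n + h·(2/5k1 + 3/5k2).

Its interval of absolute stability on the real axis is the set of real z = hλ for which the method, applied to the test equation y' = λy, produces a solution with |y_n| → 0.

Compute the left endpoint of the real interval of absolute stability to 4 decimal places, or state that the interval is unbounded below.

On y'=λy, z=hλ:
  k1=λy_n ⇒ h·k1=z·y_n;  k2=λ(1+11/14z)y_n ⇒ h·k2=z(1+11/14z)y_n
  y_{n+1}/y_n = 1 + 2/5z + 3/5z(1+11/14z) = 1 + z + 33/70z²
  R(z) = 1 + z + 33/70z².

Find x<0 with |R(x)|<1.
x=-0.67: |R|=0.5416
R=1: x+33/70x²=0 ⇒ x=−70/33=-2.1212; min R=1−1/(4·33/70)=0.4697>−1
Confirm numerically:
  x=-1.054: |R|=0.46972 <1
  x=-1.025: |R|=0.47029 <1
  x=-0.859: |R|=0.48886 <1
  x=-2.536: |R|=1.49590 >1
  x=-2.521: |R|=1.47514 >1
  x=-2.214: |R|=1.09685 >1
Stable set (-2.1212, 0).

left endpoint -2.1212.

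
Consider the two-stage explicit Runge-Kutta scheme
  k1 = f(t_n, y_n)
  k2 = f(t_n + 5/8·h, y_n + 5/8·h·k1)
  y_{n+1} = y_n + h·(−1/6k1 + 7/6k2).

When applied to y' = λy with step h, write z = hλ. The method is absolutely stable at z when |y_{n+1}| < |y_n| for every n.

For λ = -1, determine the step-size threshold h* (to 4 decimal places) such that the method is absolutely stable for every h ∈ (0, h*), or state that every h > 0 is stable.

Set f=λy, z=hλ:
  k1=λy_n ⇒ h·k1=z·y_n;  k2=λ(1+5/8z)y_n ⇒ h·k2=z(1+5/8z)y_n
  y_{n+1}/y_n = 1 − 1/6z + 7/6z(1+5/8z) = 1 + z + 35/48z²
  R(z) = 1 + z + 35/48z².

Boundary: |R(x)|=1, x<0.
x=-0.64: |R|=0.6587
R=1: x+35/48x²=0 ⇒ x=−48/35=-1.3714; min R=1−1/(4·35/48)=0.6571>−1
Confirm numerically:
  x=-0.727: |R|=0.65839 <1
  x=-0.674: |R|=0.65724 <1
  x=-0.629: |R|=0.65949 <1
  x=-1.848: |R|=1.64218 >1
  x=-1.483: |R|=1.12065 >1
  x=-1.441: |R|=1.07310 >1
So |R|<1 on (-1.3714, 0).

(-1.3714,0); λ=-1 ⇒ h* = (48/35)/1 = 1.3714.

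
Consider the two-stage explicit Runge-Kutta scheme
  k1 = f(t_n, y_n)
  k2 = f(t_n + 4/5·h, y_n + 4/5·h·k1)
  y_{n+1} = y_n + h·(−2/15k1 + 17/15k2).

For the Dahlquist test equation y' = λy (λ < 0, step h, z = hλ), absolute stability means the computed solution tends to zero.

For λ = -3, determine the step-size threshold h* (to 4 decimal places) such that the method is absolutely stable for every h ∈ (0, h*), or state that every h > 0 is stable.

(-1.1029,0); λ=-3 ⇒ h* = (75/68)/3 = 0.3676.

On y'=λy, z=hλ:
  k1=λy_n ⇒ h·k1=z·y_n;  k2=λ(1+4/5z)y_n ⇒ h·k2=z(1+4/5z)y_n
  y_{n+1}/y_n = 1 − 2/15z + 17/15z(1+4/5z) = 1 + z + 68/75z²
  R(z) = 1 + z + 68/75z².

Boundary: |R(x)|=1, x<0.
x=-1.43: |R|=1.4240
R=1: x+68/75x²=0 ⇒ x=−75/68=-1.1029; min R=1−1/(4·68/75)=0.7243>−1
Confirm numerically:
  x=-0.897: |R|=0.83251 <1
  x=-0.862: |R|=0.81169 <1
  x=-0.833: |R|=0.79613 <1
  x=-0.690: |R|=0.74166 <1
  x=-1.515: |R|=1.56600 >1
  x=-1.513: |R|=1.56251 >1
Interval (-1.1029, 0).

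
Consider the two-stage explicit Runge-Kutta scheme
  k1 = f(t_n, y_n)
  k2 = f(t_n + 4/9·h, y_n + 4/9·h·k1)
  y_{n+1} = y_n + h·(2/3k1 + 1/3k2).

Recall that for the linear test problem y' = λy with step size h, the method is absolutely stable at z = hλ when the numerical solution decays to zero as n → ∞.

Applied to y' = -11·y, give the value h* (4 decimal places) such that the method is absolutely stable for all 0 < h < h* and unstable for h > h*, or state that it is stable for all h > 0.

(-6.7500,0); λ=-11 ⇒ h* = (27/4)/11 = 0.6136.

Set f=λy, z=hλ:
  k1=λy_n ⇒ h·k1=z·y_n;  k2=λ(1+4/9z)y_n ⇒ h·k2=z(1+4/9z)y_n
  y_{n+1}/y_n = 1 + 2/3z + 1/3z(1+4/9z) = 1 + z + 4/27z²
  Hence R(z) = 1 + z + 4/27z².

Solve |R(x)|<1 on ℝ⁻.
x=-1.02: |R|=0.1341
R=1: x+4/27x²=0 ⇒ x=−27/4=-6.7500; min R=1−1/(4·4/27)=-0.6875>−1
Confirm numerically:
  x=-6.256: |R|=0.54215 <1
  x=-4.354: |R|=0.54551 <1
  x=-3.982: |R|=0.63291 <1
  x=-3.665: |R|=0.67504 <1
  x=-7.295: |R|=1.58900 >1
  x=-7.135: |R|=1.40696 >1
  x=-6.823: |R|=1.07379 >1
So |R|<1 on (-6.7500, 0).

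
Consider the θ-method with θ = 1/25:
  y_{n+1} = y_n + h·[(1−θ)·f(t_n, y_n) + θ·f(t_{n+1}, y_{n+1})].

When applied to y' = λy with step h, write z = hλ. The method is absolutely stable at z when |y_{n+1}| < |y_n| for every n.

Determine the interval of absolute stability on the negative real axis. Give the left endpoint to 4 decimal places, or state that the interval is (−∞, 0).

(-2.1739, 0).

Set f=λy, z=hλ:
  y_{n+1} = y_n + z·[24/25·y_n + 1/25·y_{n+1}] ⇒ (1 − 1/25z)y_{n+1} = (1 + 24/25z)y_n
  R(z) = (1 + 24/25z)/(1 − 1/25z).

Solve |R(x)|<1 on ℝ⁻.
x=-1.02: |R|=0.0200
R=−1: 1+24/25x = −1+1/25x ⇒ -23/25x=2 ⇒ x=2/(-23/25)=-2.1739
Confirm numerically:
  x=-1.577: |R|=0.48343 <1
  x=-1.573: |R|=0.47989 <1
  x=-1.469: |R|=0.38747 <1
  x=-2.562: |R|=1.32385 >1
  x=-2.505: |R|=1.27686 >1
  x=-2.330: |R|=1.13136 >1
Stable set (-2.1739, 0).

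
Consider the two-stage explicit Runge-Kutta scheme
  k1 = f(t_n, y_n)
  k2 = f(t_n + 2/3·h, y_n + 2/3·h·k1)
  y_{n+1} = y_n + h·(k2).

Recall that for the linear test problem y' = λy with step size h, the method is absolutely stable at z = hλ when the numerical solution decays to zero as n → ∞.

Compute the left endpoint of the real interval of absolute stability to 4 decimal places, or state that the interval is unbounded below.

z* = -1.5000.

Test eqn y'=λy, z=hλ:
  k1=λy_n ⇒ h·k1=z·y_n;  k2=λ(1+2/3z)y_n ⇒ h·k2=z(1+2/3z)y_n
  y_{n+1}/y_n = 1 + z(1+2/3z) = 1 + z + 2/3z²
  Hence R(z) = 1 + z + 2/3z².

Need |R(x)|<1, x<0.
x=-1.65: |R|=1.1650
R=1: x+2/3x²=0 ⇒ x=−3/2=-1.5000; min R=1−1/(4·2/3)=0.6250>−1
Confirm numerically:
  x=-1.400: |R|=0.90667 <1
  x=-1.054: |R|=0.68661 <1
  x=-1.033: |R|=0.67839 <1
  x=-0.929: |R|=0.64636 <1
  x=-2.058: |R|=1.76558 >1
  x=-1.944: |R|=1.57542 >1
  x=-1.863: |R|=1.45085 >1
So |R|<1 on (-1.5000, 0).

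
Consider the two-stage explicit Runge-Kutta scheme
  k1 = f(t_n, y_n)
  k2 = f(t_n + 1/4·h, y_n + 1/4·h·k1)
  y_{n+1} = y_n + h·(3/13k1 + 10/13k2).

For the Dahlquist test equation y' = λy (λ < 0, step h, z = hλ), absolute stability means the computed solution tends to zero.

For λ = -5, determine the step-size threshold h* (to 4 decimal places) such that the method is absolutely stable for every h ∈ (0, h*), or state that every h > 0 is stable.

On y'=λy, z=hλ:
  k1=λy_n ⇒ h·k1=z·y_n;  k2=λ(1+1/4z)y_n ⇒ h·k2=z(1+1/4z)y_n
  y_{n+1}/y_n = 1 + 3/13z + 10/13z(1+1/4z) = 1 + z + 5/26z²
  R(z) = 1 + z + 5/26z².

Boundary: |R(x)|=1, x<0.
x=-1.72: |R|=0.1511
R=1: x+5/26x²=0 ⇒ x=−26/5=-5.2000; min R=1−1/(4·5/26)=-0.3000>−1
Confirm numerically:
  x=-4.943: |R|=0.75570 <1
  x=-4.711: |R|=0.55698 <1
  x=-2.142: |R|=0.25966 <1
  x=-5.769: |R|=1.63126 >1
  x=-5.701: |R|=1.54927 >1
  x=-5.366: |R|=1.17130 >1
Interval (-5.2000, 0).

(-5.2000,0); λ=-5 ⇒ h* = (26/5)/5 = 1.0400.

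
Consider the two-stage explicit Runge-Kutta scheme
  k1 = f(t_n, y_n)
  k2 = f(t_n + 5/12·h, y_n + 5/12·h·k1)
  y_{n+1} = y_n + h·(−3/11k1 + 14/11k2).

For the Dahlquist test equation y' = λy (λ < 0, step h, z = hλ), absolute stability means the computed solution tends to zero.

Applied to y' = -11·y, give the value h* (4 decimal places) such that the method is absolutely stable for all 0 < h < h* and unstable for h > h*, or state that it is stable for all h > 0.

(-1.8857,0); λ=-11 ⇒ h* = (66/35)/11 = 0.1714.

On y'=λy, z=hλ:
  k1=λy_n ⇒ h·k1=z·y_n;  k2=λ(1+5/12z)y_n ⇒ h·k2=z(1+5/12z)y_n
  y_{n+1}/y_n = 1 − 3/11z + 14/11z(1+5/12z) = 1 + z + 35/66z²
  ⇒ R(z) = 1 + z + 35/66z².

Solve |R(x)|<1 on ℝ⁻.
x=-1.05: |R|=0.5347
R=1: x+35/66x²=0 ⇒ x=−66/35=-1.8857; min R=1−1/(4·35/66)=0.5286>−1
Confirm numerically:
  x=-1.474: |R|=0.67818 <1
  x=-0.895: |R|=0.52979 <1
  x=-0.875: |R|=0.53101 <1
  x=-2.246: |R|=1.42912 >1
  x=-2.206: |R|=1.37469 >1
Interval (-1.8857, 0).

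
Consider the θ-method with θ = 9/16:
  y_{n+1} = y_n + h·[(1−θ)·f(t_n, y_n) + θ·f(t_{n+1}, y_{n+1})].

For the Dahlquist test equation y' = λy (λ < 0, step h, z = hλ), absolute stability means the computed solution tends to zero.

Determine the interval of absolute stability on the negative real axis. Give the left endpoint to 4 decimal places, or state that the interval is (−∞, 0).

interval (−∞, 0).

Set f=λy, z=hλ:
  y_{n+1} = y_n + z·[7/16·y_n + 9/16·y_{n+1}] ⇒ (1 − 9/16z)y_{n+1} = (1 + 7/16z)y_n
  Hence R(z) = (1 + 7/16z)/(1 − 9/16z).

Solve |R(x)|<1 on ℝ⁻.
x=-1.61: |R|=0.1551
x=-2: |R|=0.0588
x=-10: |R|=0.5094
x=-100: |R|=0.7467
θ=9/16≥1/2 ⇒ |1+7/16x|<|1−9/16x| ∀x<0 ⇒ stable on all of ℝ⁻.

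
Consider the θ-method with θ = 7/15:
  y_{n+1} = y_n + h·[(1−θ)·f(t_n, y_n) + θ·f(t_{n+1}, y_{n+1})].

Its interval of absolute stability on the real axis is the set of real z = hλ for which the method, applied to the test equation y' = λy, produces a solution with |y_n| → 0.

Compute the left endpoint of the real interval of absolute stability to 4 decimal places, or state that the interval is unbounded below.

With y'=λy (z=hλ):
  y_{n+1} = y_n + z·[8/15·y_n + 7/15·y_{n+1}] ⇒ (1 − 7/15z)y_{n+1} = (1 + 8/15z)y_n
  Hence R(z) = (1 + 8/15z)/(1 − 7/15z).

Need |R(x)|<1, x<0.
x=-1: |R|=0.3182
R=−1: 1+8/15x = −1+7/15x ⇒ -1/15x=2 ⇒ x=2/(-1/15)=-30.0000
Confirm numerically:
  x=-29.568: |R|=0.99805 <1
  x=-19.466: |R|=0.93036 <1
  x=-16.548: |R|=0.89718 <1
  x=-14.477: |R|=0.86657 <1
  x=-30.506: |R|=1.00221 >1
  x=-30.474: |R|=1.00208 >1
Stable set (-30.0000, 0).

left endpoint -30.0000.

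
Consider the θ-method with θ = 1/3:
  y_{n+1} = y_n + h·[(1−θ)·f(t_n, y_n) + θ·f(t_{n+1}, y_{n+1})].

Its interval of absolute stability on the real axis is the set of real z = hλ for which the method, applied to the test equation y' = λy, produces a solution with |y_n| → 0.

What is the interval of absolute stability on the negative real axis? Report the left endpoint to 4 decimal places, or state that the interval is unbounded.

(-6.0000, 0).

Test eqn y'=λy, z=hλ:
  y_{n+1} = y_n + z·[2/3·y_n + 1/3·y_{n+1}] ⇒ (1 − 1/3z)y_{n+1} = (1 + 2/3z)y_n
  R(z) = (1 + 2/3z)/(1 − 1/3z).

Need |R(x)|<1, x<0.
x=-1.1: |R|=0.1951
R=−1: 1+2/3x = −1+1/3x ⇒ -1/3x=2 ⇒ x=2/(-1/3)=-6.0000
Confirm numerically:
  x=-5.530: |R|=0.94490 <1
  x=-4.829: |R|=0.85043 <1
  x=-4.633: |R|=0.82091 <1
  x=-2.433: |R|=0.34346 <1
  x=-6.270: |R|=1.02913 >1
  x=-6.175: |R|=1.01907 >1
So |R|<1 on (-6.0000, 0).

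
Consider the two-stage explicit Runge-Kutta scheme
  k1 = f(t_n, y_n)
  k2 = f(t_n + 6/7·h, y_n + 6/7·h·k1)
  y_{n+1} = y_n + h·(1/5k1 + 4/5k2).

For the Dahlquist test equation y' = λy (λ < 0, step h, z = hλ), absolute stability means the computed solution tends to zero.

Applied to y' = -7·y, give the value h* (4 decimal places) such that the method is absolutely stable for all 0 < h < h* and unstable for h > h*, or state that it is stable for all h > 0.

On y'=λy, z=hλ:
  k1=λy_n ⇒ h·k1=z·y_n;  k2=λ(1+6/7z)y_n ⇒ h·k2=z(1+6/7z)y_n
  y_{n+1}/y_n = 1 + 1/5z + 4/5z(1+6/7z) = 1 + z + 24/35z²
  ⇒ R(z) = 1 + z + 24/35z².

Solve |R(x)|<1 on ℝ⁻.
x=-1.52: |R|=1.0643
R=1: x+24/35x²=0 ⇒ x=−35/24=-1.4583; min R=1−1/(4·24/35)=0.6354>−1
Confirm numerically:
  x=-1.233: |R|=0.80948 <1
  x=-1.050: |R|=0.70600 <1
  x=-0.964: |R|=0.67323 <1
  x=-0.890: |R|=0.65315 <1
  x=-1.924: |R|=1.61436 >1
  x=-1.908: |R|=1.58832 >1
  x=-1.577: |R|=1.12832 >1
So |R|<1 on (-1.4583, 0).

(-1.4583,0); λ=-7 ⇒ h* = (35/24)/7 = 0.2083.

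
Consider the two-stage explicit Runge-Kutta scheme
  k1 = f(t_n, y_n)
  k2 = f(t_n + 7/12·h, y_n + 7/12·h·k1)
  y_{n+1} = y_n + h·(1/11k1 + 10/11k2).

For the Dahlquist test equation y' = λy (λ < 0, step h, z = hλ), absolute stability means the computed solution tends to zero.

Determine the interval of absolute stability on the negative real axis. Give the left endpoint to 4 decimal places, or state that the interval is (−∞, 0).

(-1.8857, 0).

On y'=λy, z=hλ:
  k1=λy_n ⇒ h·k1=z·y_n;  k2=λ(1+7/12z)y_n ⇒ h·k2=z(1+7/12z)y_n
  y_{n+1}/y_n = 1 + 1/11z + 10/11z(1+7/12z) = 1 + z + 35/66z²
  R(z) = 1 + z + 35/66z².

Find x<0 with |R(x)|<1.
x=-1.08: |R|=0.5385
R=1: x+35/66x²=0 ⇒ x=−66/35=-1.8857; min R=1−1/(4·35/66)=0.5286>−1
Confirm numerically:
  x=-1.856: |R|=0.97075 <1
  x=-1.773: |R|=0.89402 <1
  x=-0.893: |R|=0.52989 <1
  x=-0.879: |R|=0.53073 <1
  x=-2.037: |R|=1.16342 >1
  x=-1.952: |R|=1.06862 >1
  x=-1.917: |R|=1.03180 >1
Interval (-1.8857, 0).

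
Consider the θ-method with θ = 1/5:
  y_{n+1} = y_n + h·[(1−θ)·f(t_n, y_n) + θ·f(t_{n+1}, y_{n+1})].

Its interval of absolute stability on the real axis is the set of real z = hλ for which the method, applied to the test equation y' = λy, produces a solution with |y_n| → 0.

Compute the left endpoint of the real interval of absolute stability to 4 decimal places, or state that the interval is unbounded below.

z* = -3.3333.

On y'=λy, z=hλ:
  y_{n+1} = y_n + z·[4/5·y_n + 1/5·y_{n+1}] ⇒ (1 − 1/5z)y_{n+1} = (1 + 4/5z)y_n
  so R(z) = (1 + 4/5z)/(1 − 1/5z).

Boundary: |R(x)|=1, x<0.
x=-0.65: |R|=0.4248
R=−1: 1+4/5x = −1+1/5x ⇒ -3/5x=2 ⇒ x=2/(-3/5)=-3.3333
Confirm numerically:
  x=-3.104: |R|=0.91510 <1
  x=-2.619: |R|=0.71873 <1
  x=-1.597: |R|=0.21040 <1
  x=-3.846: |R|=1.17386 >1
  x=-3.754: |R|=1.14416 >1
Interval (-3.3333, 0).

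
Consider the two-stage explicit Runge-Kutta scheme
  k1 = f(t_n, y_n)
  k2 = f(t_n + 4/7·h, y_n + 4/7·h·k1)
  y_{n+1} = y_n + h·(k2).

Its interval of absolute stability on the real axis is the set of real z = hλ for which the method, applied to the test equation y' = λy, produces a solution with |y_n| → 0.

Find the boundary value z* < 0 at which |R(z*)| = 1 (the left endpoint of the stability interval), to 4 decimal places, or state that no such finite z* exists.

z* = -1.7500.

Set f=λy, z=hλ:
  k1=λy_n ⇒ h·k1=z·y_n;  k2=λ(1+4/7z)y_n ⇒ h·k2=z(1+4/7z)y_n
  y_{n+1}/y_n = 1 + z(1+4/7z) = 1 + z + 4/7z²
  so R(z) = 1 + z + 4/7z².

Find x<0 with |R(x)|<1.
x=-1.39: |R|=0.7141
R=1: x+4/7x²=0 ⇒ x=−7/4=-1.7500; min R=1−1/(4·4/7)=0.5625>−1
Confirm numerically:
  x=-1.430: |R|=0.73851 <1
  x=-1.274: |R|=0.65347 <1
  x=-0.872: |R|=0.56251 <1
  x=-2.346: |R|=1.79898 >1
  x=-1.974: |R|=1.25267 >1
Stable set (-1.7500, 0).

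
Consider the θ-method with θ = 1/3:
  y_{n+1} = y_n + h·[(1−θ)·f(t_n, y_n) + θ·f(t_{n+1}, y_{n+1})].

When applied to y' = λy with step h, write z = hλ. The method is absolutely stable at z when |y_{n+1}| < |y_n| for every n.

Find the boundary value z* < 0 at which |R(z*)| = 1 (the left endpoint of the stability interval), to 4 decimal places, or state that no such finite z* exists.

Test eqn y'=λy, z=hλ:
  y_{n+1} = y_n + z·[2/3·y_n + 1/3·y_{n+1}] ⇒ (1 − 1/3z)y_{n+1} = (1 + 2/3z)y_n
  ⇒ R(z) = (1 + 2/3z)/(1 − 1/3z).

Solve |R(x)|<1 on ℝ⁻.
x=-0.88: |R|=0.3196
R=−1: 1+2/3x = −1+1/3x ⇒ -1/3x=2 ⇒ x=2/(-1/3)=-6.0000
Confirm numerically:
  x=-4.956: |R|=0.86878 <1
  x=-3.708: |R|=0.65832 <1
  x=-2.913: |R|=0.47793 <1
  x=-2.483: |R|=0.35856 <1
  x=-6.180: |R|=1.01961 >1
  x=-6.149: |R|=1.01629 >1
  x=-6.036: |R|=1.00398 >1
So |R|<1 on (-6.0000, 0).

z* = -6.0000.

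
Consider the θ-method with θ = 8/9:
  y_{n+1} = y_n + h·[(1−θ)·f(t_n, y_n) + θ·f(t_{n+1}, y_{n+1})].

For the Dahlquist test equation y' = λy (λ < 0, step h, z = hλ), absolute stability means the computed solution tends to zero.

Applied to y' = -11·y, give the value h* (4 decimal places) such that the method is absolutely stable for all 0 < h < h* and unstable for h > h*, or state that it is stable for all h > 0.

Test eqn y'=λy, z=hλ:
  y_{n+1} = y_n + z·[1/9·y_n + 8/9·y_{n+1}] ⇒ (1 − 8/9z)y_{n+1} = (1 + 1/9z)y_n
  so R(z) = (1 + 1/9z)/(1 − 8/9z).

Boundary: |R(x)|=1, x<0.
x=-0.31: |R|=0.7570
x=-2: |R|=0.2800
x=-10: |R|=0.0112
x=-100: |R|=0.1125
θ=8/9≥1/2 ⇒ |1+1/9x|<|1−8/9x| ∀x<0 ⇒ interval (−∞,0).

unbounded; (−∞, 0). Any h>0 works for λ=-11.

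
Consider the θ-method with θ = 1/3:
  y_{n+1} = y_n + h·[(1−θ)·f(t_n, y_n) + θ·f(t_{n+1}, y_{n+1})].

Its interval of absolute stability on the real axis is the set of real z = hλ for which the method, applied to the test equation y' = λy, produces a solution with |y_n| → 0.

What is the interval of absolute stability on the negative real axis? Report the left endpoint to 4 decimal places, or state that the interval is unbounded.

(-6.0000, 0).

With y'=λy (z=hλ):
  y_{n+1} = y_n + z·[2/3·y_n + 1/3·y_{n+1}] ⇒ (1 − 1/3z)y_{n+1} = (1 + 2/3z)y_n
  R(z) = (1 + 2/3z)/(1 − 1/3z).

Find x<0 with |R(x)|<1.
x=-0.72: |R|=0.4194
R=−1: 1+2/3x = −1+1/3x ⇒ -1/3x=2 ⇒ x=2/(-1/3)=-6.0000
Confirm numerically:
  x=-5.496: |R|=0.94068 <1
  x=-4.921: |R|=0.86378 <1
  x=-3.933: |R|=0.70186 <1
  x=-3.469: |R|=0.60875 <1
  x=-6.535: |R|=1.05611 >1
  x=-6.256: |R|=1.02766 >1
  x=-6.098: |R|=1.01077 >1
So |R|<1 on (-6.0000, 0).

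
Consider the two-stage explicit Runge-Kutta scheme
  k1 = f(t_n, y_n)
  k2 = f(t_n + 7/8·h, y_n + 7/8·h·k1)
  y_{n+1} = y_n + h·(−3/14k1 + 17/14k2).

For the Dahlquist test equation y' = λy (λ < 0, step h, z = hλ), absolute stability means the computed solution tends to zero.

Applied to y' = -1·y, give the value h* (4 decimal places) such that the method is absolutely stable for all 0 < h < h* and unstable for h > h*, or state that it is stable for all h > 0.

(-0.9412,0); λ=-1 ⇒ h* = (16/17)/1 = 0.9412.

With y'=λy (z=hλ):
  k1=λy_n ⇒ h·k1=z·y_n;  k2=λ(1+7/8z)y_n ⇒ h·k2=z(1+7/8z)y_n
  y_{n+1}/y_n = 1 − 3/14z + 17/14z(1+7/8z) = 1 + z + 17/16z²
  R(z) = 1 + z + 17/16z².

Boundary: |R(x)|=1, x<0.
x=-0.76: |R|=0.8537
R=1: x+17/16x²=0 ⇒ x=−16/17=-0.9412; min R=1−1/(4·17/16)=0.7647>−1
Confirm numerically:
  x=-0.913: |R|=0.97267 <1
  x=-0.778: |R|=0.86511 <1
  x=-0.379: |R|=0.77362 <1
  x=-1.529: |R|=1.95496 >1
  x=-1.374: |R|=1.63187 >1
  x=-1.058: |R|=1.13132 >1
Stable set (-0.9412, 0).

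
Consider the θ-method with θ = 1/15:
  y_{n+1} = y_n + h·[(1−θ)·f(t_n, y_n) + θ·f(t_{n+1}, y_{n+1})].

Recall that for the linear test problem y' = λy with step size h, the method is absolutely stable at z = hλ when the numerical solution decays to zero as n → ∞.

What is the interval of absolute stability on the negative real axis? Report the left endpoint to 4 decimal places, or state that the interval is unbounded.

z∈(-2.3077,0).

Test eqn y'=λy, z=hλ:
  y_{n+1} = y_n + z·[14/15·y_n + 1/15·y_{n+1}] ⇒ (1 − 1/15z)y_{n+1} = (1 + 14/15z)y_n
  ⇒ R(z) = (1 + 14/15z)/(1 − 1/15z).

Need |R(x)|<1, x<0.
x=-0.53: |R|=0.4881
R=−1: 1+14/15x = −1+1/15x ⇒ -13/15x=2 ⇒ x=2/(-13/15)=-2.3077
Confirm numerically:
  x=-2.286: |R|=0.98369 <1
  x=-1.575: |R|=0.42534 <1
  x=-1.341: |R|=0.23095 <1
  x=-2.615: |R|=1.22680 >1
  x=-2.476: |R|=1.12520 >1
Stable set (-2.3077, 0).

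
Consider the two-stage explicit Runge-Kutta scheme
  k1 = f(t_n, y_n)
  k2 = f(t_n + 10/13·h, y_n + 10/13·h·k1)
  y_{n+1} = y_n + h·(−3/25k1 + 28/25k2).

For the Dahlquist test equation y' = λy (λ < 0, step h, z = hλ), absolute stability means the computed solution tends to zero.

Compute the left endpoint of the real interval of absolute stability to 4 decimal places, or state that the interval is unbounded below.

With y'=λy (z=hλ):
  k1=λy_n ⇒ h·k1=z·y_n;  k2=λ(1+10/13z)y_n ⇒ h·k2=z(1+10/13z)y_n
  y_{n+1}/y_n = 1 − 3/25z + 28/25z(1+10/13z) = 1 + z + 56/65z²
  Hence R(z) = 1 + z + 56/65z².

Find x<0 with |R(x)|<1.
x=-0.42: |R|=0.7320
R=1: x+56/65x²=0 ⇒ x=−65/56=-1.1607; min R=1−1/(4·56/65)=0.7098>−1
Confirm numerically:
  x=-1.103: |R|=0.94516 <1
  x=-0.641: |R|=0.71299 <1
  x=-0.498: |R|=0.71566 <1
  x=-1.638: |R|=1.67355 >1
  x=-1.489: |R|=1.42114 >1
  x=-1.244: |R|=1.08926 >1
Stable set (-1.1607, 0).

z* = -1.1607.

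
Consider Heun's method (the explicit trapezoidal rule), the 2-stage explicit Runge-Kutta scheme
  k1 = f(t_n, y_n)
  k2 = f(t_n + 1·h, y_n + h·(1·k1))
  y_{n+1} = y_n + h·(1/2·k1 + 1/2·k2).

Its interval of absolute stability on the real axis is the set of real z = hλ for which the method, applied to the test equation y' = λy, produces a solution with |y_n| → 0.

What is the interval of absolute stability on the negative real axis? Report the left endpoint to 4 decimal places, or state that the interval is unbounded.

z∈(-2.0000,0).

With y'=λy (z=hλ):
  order 2, 2-stage ⇒ R(z)=1+z+z^2/2
  (e.g. R(-0.75)=0.53125, |R|=0.53125)

Need |R(x)|<1, x<0.
x=-0.75: |R|=0.5312
|R(-2.32)|=1.3712 |R(-1.85)|=0.8613 |R(-1.18)|=0.5162
Bisect:
  x_lo=-2.8106 |R|=2.1392  x_hi=-0.1944 |R|=0.8245
  mid=-1.50253 |R|=0.62627 →hi
  mid=-2.15657 |R|=1.16883 →lo
  mid=-1.82955 |R|=0.84408 →hi
  mid=-1.99306 |R|=0.99309 →hi
  mid=-2.07482 |R|=1.07762 →lo
  mid=-2.03394 |R|=1.03452 →lo
  mid=-2.01350 |R|=1.01359 →lo
  mid=-2.00328 |R|=1.00329 →lo
  mid=-1.99817 |R|=0.99817 →hi
  ...
  [-2.00009,-1.99993] ⇒ x*=-2.0000
So |R|<1 on (-2.0000, 0).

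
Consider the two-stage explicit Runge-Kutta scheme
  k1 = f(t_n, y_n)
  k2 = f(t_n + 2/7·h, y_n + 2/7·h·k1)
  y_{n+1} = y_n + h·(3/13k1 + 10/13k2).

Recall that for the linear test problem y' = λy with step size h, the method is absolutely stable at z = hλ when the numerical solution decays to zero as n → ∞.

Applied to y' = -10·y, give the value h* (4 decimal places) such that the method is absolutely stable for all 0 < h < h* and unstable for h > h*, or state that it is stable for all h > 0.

(-4.5500,0); λ=-10 ⇒ h* = (91/20)/10 = 0.4550.

Test eqn y'=λy, z=hλ:
  k1=λy_n ⇒ h·k1=z·y_n;  k2=λ(1+2/7z)y_n ⇒ h·k2=z(1+2/7z)y_n
  y_{n+1}/y_n = 1 + 3/13z + 10/13z(1+2/7z) = 1 + z + 20/91z²
  so R(z) = 1 + z + 20/91z².

Boundary: |R(x)|=1, x<0.
x=-1.45: |R|=0.0121
R=1: x+20/91x²=0 ⇒ x=−91/20=-4.5500; min R=1−1/(4·20/91)=-0.1375>−1
Confirm numerically:
  x=-3.968: |R|=0.49244 <1
  x=-3.921: |R|=0.45795 <1
  x=-3.638: |R|=0.27080 <1
  x=-2.011: |R|=0.12218 <1
  x=-5.068: |R|=1.57697 >1
  x=-4.856: |R|=1.32658 >1
Interval (-4.5500, 0).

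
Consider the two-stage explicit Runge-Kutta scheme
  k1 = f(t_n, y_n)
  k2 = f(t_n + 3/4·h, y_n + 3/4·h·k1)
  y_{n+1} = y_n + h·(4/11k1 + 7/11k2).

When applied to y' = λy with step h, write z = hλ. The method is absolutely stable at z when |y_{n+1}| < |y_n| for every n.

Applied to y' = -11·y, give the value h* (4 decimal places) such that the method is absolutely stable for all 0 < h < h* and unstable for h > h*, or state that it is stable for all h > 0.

Test eqn y'=λy, z=hλ:
  k1=λy_n ⇒ h·k1=z·y_n;  k2=λ(1+3/4z)y_n ⇒ h·k2=z(1+3/4z)y_n
  y_{n+1}/y_n = 1 + 4/11z + 7/11z(1+3/4z) = 1 + z + 21/44z²
  so R(z) = 1 + z + 21/44z².

Need |R(x)|<1, x<0.
x=-0.7: |R|=0.5339
R=1: x+21/44x²=0 ⇒ x=−44/21=-2.0952; min R=1−1/(4·21/44)=0.4762>−1
Confirm numerically:
  x=-1.954: |R|=0.86828 <1
  x=-1.937: |R|=0.85371 <1
  x=-1.748: |R|=0.71031 <1
  x=-0.845: |R|=0.49578 <1
  x=-2.484: |R|=1.46089 >1
  x=-2.323: |R|=1.25252 >1
  x=-2.260: |R|=1.17772 >1
So |R|<1 on (-2.0952, 0).

(-2.0952,0); λ=-11 ⇒ h* = (44/21)/11 = 0.1905.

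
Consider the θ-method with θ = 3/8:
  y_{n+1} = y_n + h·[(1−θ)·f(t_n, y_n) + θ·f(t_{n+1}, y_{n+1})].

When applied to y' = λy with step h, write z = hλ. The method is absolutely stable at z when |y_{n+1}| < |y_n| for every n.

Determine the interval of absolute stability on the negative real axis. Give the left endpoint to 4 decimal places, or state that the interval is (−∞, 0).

z∈(-8.0000,0).

With y'=λy (z=hλ):
  y_{n+1} = y_n + z·[5/8·y_n + 3/8·y_{n+1}] ⇒ (1 − 3/8z)y_{n+1} = (1 + 5/8z)y_n
  ⇒ R(z) = (1 + 5/8z)/(1 − 3/8z).

Solve |R(x)|<1 on ℝ⁻.
x=-0.64: |R|=0.4839
R=−1: 1+5/8x = −1+3/8x ⇒ -1/4x=2 ⇒ x=2/(-1/4)=-8.0000
Confirm numerically:
  x=-7.582: |R|=0.97281 <1
  x=-5.486: |R|=0.79442 <1
  x=-5.197: |R|=0.76237 <1
  x=-8.592: |R|=1.03505 >1
  x=-8.022: |R|=1.00137 >1
Interval (-8.0000, 0).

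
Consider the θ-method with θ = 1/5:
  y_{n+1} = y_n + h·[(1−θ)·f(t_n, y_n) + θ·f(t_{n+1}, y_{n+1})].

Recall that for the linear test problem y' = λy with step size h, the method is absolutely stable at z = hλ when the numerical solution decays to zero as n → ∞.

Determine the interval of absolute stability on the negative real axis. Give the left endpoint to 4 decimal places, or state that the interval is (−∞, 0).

On y'=λy, z=hλ:
  y_{n+1} = y_n + z·[4/5·y_n + 1/5·y_{n+1}] ⇒ (1 − 1/5z)y_{n+1} = (1 + 4/5z)y_n
  Hence R(z) = (1 + 4/5z)/(1 − 1/5z).

Solve |R(x)|<1 on ℝ⁻.
x=-0.79: |R|=0.3178
R=−1: 1+4/5x = −1+1/5x ⇒ -3/5x=2 ⇒ x=2/(-3/5)=-3.3333
Confirm numerically:
  x=-2.417: |R|=0.62936 <1
  x=-2.190: |R|=0.52295 <1
  x=-1.571: |R|=0.19540 <1
  x=-3.897: |R|=1.19006 >1
  x=-3.806: |R|=1.16103 >1
  x=-3.664: |R|=1.11450 >1
So |R|<1 on (-3.3333, 0).

z∈(-3.3333,0).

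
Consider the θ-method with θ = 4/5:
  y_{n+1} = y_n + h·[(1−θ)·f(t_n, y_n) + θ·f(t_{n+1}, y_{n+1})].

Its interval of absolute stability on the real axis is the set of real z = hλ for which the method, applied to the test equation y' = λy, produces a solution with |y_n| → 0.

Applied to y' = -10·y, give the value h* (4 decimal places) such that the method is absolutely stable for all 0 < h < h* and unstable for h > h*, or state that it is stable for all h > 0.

With y'=λy (z=hλ):
  y_{n+1} = y_n + z·[1/5·y_n + 4/5·y_{n+1}] ⇒ (1 − 4/5z)y_{n+1} = (1 + 1/5z)y_n
  so R(z) = (1 + 1/5z)/(1 − 4/5z).

Boundary: |R(x)|=1, x<0.
x=-0.92: |R|=0.4700
x=-2: |R|=0.2308
x=-10: |R|=0.1111
x=-100: |R|=0.2346
θ=4/5≥1/2 ⇒ |1+1/5x|<|1−4/5x| ∀x<0 ⇒ stable on all of ℝ⁻.

interval (−∞, 0). Any h>0 works for λ=-10.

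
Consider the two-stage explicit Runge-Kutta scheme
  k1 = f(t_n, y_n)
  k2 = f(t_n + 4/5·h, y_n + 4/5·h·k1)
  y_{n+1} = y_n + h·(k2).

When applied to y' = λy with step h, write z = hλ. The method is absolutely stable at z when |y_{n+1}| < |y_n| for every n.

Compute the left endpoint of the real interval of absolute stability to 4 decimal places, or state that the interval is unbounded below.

On y'=λy, z=hλ:
  k1=λy_n ⇒ h·k1=z·y_n;  k2=λ(1+4/5z)y_n ⇒ h·k2=z(1+4/5z)y_n
  y_{n+1}/y_n = 1 + z(1+4/5z) = 1 + z + 4/5z²
  so R(z) = 1 + z + 4/5z².

Need |R(x)|<1, x<0.
x=-1.68: |R|=1.5779
R=1: x+4/5x²=0 ⇒ x=−5/4=-1.2500; min R=1−1/(4·4/5)=0.6875>−1
Confirm numerically:
  x=-1.092: |R|=0.86197 <1
  x=-0.651: |R|=0.68804 <1
  x=-0.604: |R|=0.68785 <1
  x=-0.557: |R|=0.69120 <1
  x=-1.834: |R|=1.85684 >1
  x=-1.690: |R|=1.59488 >1
  x=-1.343: |R|=1.09992 >1
Stable set (-1.2500, 0).

z* = -1.2500.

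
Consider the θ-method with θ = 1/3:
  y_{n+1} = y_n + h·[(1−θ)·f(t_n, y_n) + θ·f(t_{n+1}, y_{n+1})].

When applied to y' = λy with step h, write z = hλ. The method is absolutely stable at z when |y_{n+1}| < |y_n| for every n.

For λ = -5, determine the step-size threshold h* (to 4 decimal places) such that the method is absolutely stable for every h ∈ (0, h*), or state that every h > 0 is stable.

On y'=λy, z=hλ:
  y_{n+1} = y_n + z·[2/3·y_n + 1/3·y_{n+1}] ⇒ (1 − 1/3z)y_{n+1} = (1 + 2/3z)y_n
  Hence R(z) = (1 + 2/3z)/(1 − 1/3z).

Need |R(x)|<1, x<0.
x=-1.68: |R|=0.0769
R=−1: 1+2/3x = −1+1/3x ⇒ -1/3x=2 ⇒ x=2/(-1/3)=-6.0000
Confirm numerically:
  x=-5.937: |R|=0.99295 <1
  x=-5.911: |R|=0.99001 <1
  x=-3.096: |R|=0.52362 <1
  x=-6.205: |R|=1.02227 >1
  x=-6.132: |R|=1.01445 >1
So |R|<1 on (-6.0000, 0).

(-6.0000,0); λ=-5 ⇒ h* = (6)/5 = 1.2000.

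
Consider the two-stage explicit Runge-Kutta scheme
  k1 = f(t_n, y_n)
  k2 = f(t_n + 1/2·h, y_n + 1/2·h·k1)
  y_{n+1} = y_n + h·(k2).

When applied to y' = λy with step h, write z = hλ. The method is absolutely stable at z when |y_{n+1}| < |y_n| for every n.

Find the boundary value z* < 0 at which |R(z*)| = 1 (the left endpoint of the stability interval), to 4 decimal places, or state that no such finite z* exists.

z* = -2.0000.

Set f=λy, z=hλ:
  k1=λy_n ⇒ h·k1=z·y_n;  k2=λ(1+1/2z)y_n ⇒ h·k2=z(1+1/2z)y_n
  y_{n+1}/y_n = 1 + z(1+1/2z) = 1 + z + 1/2z²
  R(z) = 1 + z + 1/2z².

Find x<0 with |R(x)|<1.
x=-1.69: |R|=0.7380
R=1: x+1/2x²=0 ⇒ x=−2=-2.0000; min R=1−1/(4·1/2)=0.5000>−1
Confirm numerically:
  x=-1.845: |R|=0.85701 <1
  x=-1.767: |R|=0.79414 <1
  x=-1.268: |R|=0.53591 <1
  x=-2.244: |R|=1.27377 >1
  x=-2.099: |R|=1.10390 >1
Interval (-2.0000, 0).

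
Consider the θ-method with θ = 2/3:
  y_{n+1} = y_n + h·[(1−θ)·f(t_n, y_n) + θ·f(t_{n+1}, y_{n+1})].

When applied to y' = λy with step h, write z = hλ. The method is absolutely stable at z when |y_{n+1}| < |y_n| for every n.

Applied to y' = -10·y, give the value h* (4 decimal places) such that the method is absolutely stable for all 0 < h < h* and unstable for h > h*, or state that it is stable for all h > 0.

unbounded; (−∞, 0). Any h>0 works for λ=-10.

Set f=λy, z=hλ:
  y_{n+1} = y_n + z·[1/3·y_n + 2/3·y_{n+1}] ⇒ (1 − 2/3z)y_{n+1} = (1 + 1/3z)y_n
  so R(z) = (1 + 1/3z)/(1 − 2/3z).

Need |R(x)|<1, x<0.
x=-1.31: |R|=0.3007
x=-2: |R|=0.1429
x=-10: |R|=0.3043
x=-100: |R|=0.4778
θ=2/3≥1/2 ⇒ |1+1/3x|<|1−2/3x| ∀x<0 ⇒ unbounded interval.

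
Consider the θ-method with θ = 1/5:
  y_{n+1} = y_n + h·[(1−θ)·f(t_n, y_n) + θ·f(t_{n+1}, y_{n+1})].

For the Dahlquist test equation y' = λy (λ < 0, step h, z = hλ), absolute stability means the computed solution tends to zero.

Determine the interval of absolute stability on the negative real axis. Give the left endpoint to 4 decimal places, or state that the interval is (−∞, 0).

On y'=λy, z=hλ:
  y_{n+1} = y_n + z·[4/5·y_n + 1/5·y_{n+1}] ⇒ (1 − 1/5z)y_{n+1} = (1 + 4/5z)y_n
  R(z) = (1 + 4/5z)/(1 − 1/5z).

Need |R(x)|<1, x<0.
x=-0.9: |R|=0.2373
R=−1: 1+4/5x = −1+1/5x ⇒ -3/5x=2 ⇒ x=2/(-3/5)=-3.3333
Confirm numerically:
  x=-2.256: |R|=0.55458 <1
  x=-1.915: |R|=0.38467 <1
  x=-1.880: |R|=0.36628 <1
  x=-1.866: |R|=0.35887 <1
  x=-3.747: |R|=1.14188 >1
  x=-3.640: |R|=1.10648 >1
Interval (-3.3333, 0).

(-3.3333, 0).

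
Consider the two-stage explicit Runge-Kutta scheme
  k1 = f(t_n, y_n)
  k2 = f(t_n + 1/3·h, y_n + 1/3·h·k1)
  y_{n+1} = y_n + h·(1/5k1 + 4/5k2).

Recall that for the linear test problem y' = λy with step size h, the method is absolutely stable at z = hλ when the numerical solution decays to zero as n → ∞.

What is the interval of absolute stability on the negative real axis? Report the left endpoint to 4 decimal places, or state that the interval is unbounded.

Test eqn y'=λy, z=hλ:
  k1=λy_n ⇒ h·k1=z·y_n;  k2=λ(1+1/3z)y_n ⇒ h·k2=z(1+1/3z)y_n
  y_{n+1}/y_n = 1 + 1/5z + 4/5z(1+1/3z) = 1 + z + 4/15z²
  ⇒ R(z) = 1 + z + 4/15z².

Boundary: |R(x)|=1, x<0.
x=-1.73: |R|=0.0681
R=1: x+4/15x²=0 ⇒ x=−15/4=-3.7500; min R=1−1/(4·4/15)=0.0625>−1
Confirm numerically:
  x=-2.915: |R|=0.35093 <1
  x=-2.587: |R|=0.19769 <1
  x=-2.111: |R|=0.07735 <1
  x=-4.315: |R|=1.65013 >1
  x=-4.098: |R|=1.38029 >1
  x=-3.998: |R|=1.26440 >1
Interval (-3.7500, 0).

z∈(-3.7500,0).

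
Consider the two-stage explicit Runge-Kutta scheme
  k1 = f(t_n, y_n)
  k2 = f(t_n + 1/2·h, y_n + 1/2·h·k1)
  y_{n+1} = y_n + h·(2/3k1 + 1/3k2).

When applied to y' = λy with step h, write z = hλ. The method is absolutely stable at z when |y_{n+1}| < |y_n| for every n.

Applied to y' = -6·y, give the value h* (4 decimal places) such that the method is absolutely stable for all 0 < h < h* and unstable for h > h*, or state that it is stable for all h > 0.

(-6.0000,0); λ=-6 ⇒ h* = (6)/6 = 1.0000.

Set f=λy, z=hλ:
  k1=λy_n ⇒ h·k1=z·y_n;  k2=λ(1+1/2z)y_n ⇒ h·k2=z(1+1/2z)y_n
  y_{n+1}/y_n = 1 + 2/3z + 1/3z(1+1/2z) = 1 + z + 1/6z²
  R(z) = 1 + z + 1/6z².

Solve |R(x)|<1 on ℝ⁻.
x=-1.71: |R|=0.2227
R=1: x+1/6x²=0 ⇒ x=−6=-6.0000; min R=1−1/(4·1/6)=-0.5000>−1
Confirm numerically:
  x=-4.852: |R|=0.07165 <1
  x=-4.401: |R|=0.17287 <1
  x=-4.026: |R|=0.32455 <1
  x=-4.021: |R|=0.32626 <1
  x=-6.420: |R|=1.44940 >1
  x=-6.171: |R|=1.17587 >1
So |R|<1 on (-6.0000, 0).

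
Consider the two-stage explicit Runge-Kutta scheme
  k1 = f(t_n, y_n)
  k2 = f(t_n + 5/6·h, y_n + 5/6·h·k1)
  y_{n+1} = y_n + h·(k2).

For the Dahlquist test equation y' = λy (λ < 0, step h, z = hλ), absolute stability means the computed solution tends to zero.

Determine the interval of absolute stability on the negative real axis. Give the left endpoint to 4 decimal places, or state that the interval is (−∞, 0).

On y'=λy, z=hλ:
  k1=λy_n ⇒ h·k1=z·y_n;  k2=λ(1+5/6z)y_n ⇒ h·k2=z(1+5/6z)y_n
  y_{n+1}/y_n = 1 + z(1+5/6z) = 1 + z + 5/6z²
  R(z) = 1 + z + 5/6z².

Boundary: |R(x)|=1, x<0.
x=-0.45: |R|=0.7188
R=1: x+5/6x²=0 ⇒ x=−6/5=-1.2000; min R=1−1/(4·5/6)=0.7000>−1
Confirm numerically:
  x=-0.949: |R|=0.80150 <1
  x=-0.920: |R|=0.78533 <1
  x=-0.651: |R|=0.70217 <1
  x=-1.578: |R|=1.49707 >1
  x=-1.557: |R|=1.46321 >1
  x=-1.304: |R|=1.11301 >1
So |R|<1 on (-1.2000, 0).

z∈(-1.2000,0).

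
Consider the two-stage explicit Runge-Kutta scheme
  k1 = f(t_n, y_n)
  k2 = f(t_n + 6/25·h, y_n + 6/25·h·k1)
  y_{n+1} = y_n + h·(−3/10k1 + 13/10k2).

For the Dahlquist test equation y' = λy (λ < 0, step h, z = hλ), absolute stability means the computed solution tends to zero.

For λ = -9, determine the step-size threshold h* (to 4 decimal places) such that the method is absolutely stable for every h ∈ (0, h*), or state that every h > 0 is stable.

(-3.2051,0); λ=-9 ⇒ h* = (125/39)/9 = 0.3561.

With y'=λy (z=hλ):
  k1=λy_n ⇒ h·k1=z·y_n;  k2=λ(1+6/25z)y_n ⇒ h·k2=z(1+6/25z)y_n
  y_{n+1}/y_n = 1 − 3/10z + 13/10z(1+6/25z) = 1 + z + 39/125z²
  Hence R(z) = 1 + z + 39/125z².

Find x<0 with |R(x)|<1.
x=-0.74: |R|=0.4309
R=1: x+39/125x²=0 ⇒ x=−125/39=-3.2051; min R=1−1/(4·39/125)=0.1987>−1
Confirm numerically:
  x=-3.030: |R|=0.83444 <1
  x=-2.400: |R|=0.39712 <1
  x=-1.378: |R|=0.21445 <1
  x=-3.504: |R|=1.32674 >1
  x=-3.437: |R|=1.24865 >1
  x=-3.396: |R|=1.20224 >1
Stable set (-3.2051, 0).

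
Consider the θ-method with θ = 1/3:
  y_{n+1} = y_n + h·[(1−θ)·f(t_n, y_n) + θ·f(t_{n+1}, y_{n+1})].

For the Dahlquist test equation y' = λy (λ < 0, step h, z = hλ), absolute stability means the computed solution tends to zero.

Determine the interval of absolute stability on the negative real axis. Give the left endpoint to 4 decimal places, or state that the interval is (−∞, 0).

Test eqn y'=λy, z=hλ:
  y_{n+1} = y_n + z·[2/3·y_n + 1/3·y_{n+1}] ⇒ (1 − 1/3z)y_{n+1} = (1 + 2/3z)y_n
  so R(z) = (1 + 2/3z)/(1 − 1/3z).

Need |R(x)|<1, x<0.
x=-0.64: |R|=0.4725
R=−1: 1+2/3x = −1+1/3x ⇒ -1/3x=2 ⇒ x=2/(-1/3)=-6.0000
Confirm numerically:
  x=-3.997: |R|=0.71373 <1
  x=-2.766: |R|=0.43913 <1
  x=-2.537: |R|=0.37457 <1
  x=-6.391: |R|=1.04164 >1
  x=-6.062: |R|=1.00684 >1
Interval (-6.0000, 0).

(-6.0000, 0).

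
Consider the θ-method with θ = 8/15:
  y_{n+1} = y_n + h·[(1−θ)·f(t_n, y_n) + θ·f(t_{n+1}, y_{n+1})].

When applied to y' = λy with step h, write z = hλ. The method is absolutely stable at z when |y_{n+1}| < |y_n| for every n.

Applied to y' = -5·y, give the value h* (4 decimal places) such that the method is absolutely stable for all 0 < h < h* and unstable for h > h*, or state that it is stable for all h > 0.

With y'=λy (z=hλ):
  y_{n+1} = y_n + z·[7/15·y_n + 8/15·y_{n+1}] ⇒ (1 − 8/15z)y_{n+1} = (1 + 7/15z)y_n
  so R(z) = (1 + 7/15z)/(1 − 8/15z).

Boundary: |R(x)|=1, x<0.
x=-1.38: |R|=0.2051
x=-2: |R|=0.0323
x=-10: |R|=0.5789
x=-100: |R|=0.8405
θ=8/15≥1/2 ⇒ |1+7/15x|<|1−8/15x| ∀x<0 ⇒ stable on all of ℝ⁻.

(−∞, 0) — no finite endpoint. Any h>0 works for λ=-5.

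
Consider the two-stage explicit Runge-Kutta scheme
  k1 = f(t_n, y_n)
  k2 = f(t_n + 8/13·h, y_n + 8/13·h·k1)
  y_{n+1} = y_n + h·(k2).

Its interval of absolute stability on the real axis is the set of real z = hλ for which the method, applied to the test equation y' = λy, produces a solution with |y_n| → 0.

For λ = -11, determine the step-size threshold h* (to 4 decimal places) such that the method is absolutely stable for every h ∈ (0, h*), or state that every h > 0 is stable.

(-1.6250,0); λ=-11 ⇒ h* = (13/8)/11 = 0.1477.

Test eqn y'=λy, z=hλ:
  k1=λy_n ⇒ h·k1=z·y_n;  k2=λ(1+8/13z)y_n ⇒ h·k2=z(1+8/13z)y_n
  y_{n+1}/y_n = 1 + z(1+8/13z) = 1 + z + 8/13z²
  ⇒ R(z) = 1 + z + 8/13z².

Boundary: |R(x)|=1, x<0.
x=-1.77: |R|=1.1579
R=1: x+8/13x²=0 ⇒ x=−13/8=-1.6250; min R=1−1/(4·8/13)=0.5938>−1
Confirm numerically:
  x=-1.451: |R|=0.84463 <1
  x=-1.340: |R|=0.76498 <1
  x=-0.725: |R|=0.59846 <1
  x=-0.688: |R|=0.60329 <1
  x=-1.948: |R|=1.38720 >1
  x=-1.935: |R|=1.36914 >1
Interval (-1.6250, 0).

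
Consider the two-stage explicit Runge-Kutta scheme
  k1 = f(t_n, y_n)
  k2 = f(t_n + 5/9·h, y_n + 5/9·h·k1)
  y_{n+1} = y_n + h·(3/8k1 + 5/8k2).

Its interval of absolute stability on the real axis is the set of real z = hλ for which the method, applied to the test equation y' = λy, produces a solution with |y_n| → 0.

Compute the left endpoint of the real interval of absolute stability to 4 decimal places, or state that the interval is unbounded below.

Test eqn y'=λy, z=hλ:
  k1=λy_n ⇒ h·k1=z·y_n;  k2=λ(1+5/9z)y_n ⇒ h·k2=z(1+5/9z)y_n
  y_{n+1}/y_n = 1 + 3/8z + 5/8z(1+5/9z) = 1 + z + 25/72z²
  Hence R(z) = 1 + z + 25/72z².

Need |R(x)|<1, x<0.
x=-0.69: |R|=0.4753
R=1: x+25/72x²=0 ⇒ x=−72/25=-2.8800; min R=1−1/(4·25/72)=0.2800>−1
Confirm numerically:
  x=-2.693: |R|=0.82514 <1
  x=-2.518: |R|=0.68350 <1
  x=-1.849: |R|=0.33808 <1
  x=-1.193: |R|=0.30118 <1
  x=-3.479: |R|=1.72358 >1
  x=-3.459: |R|=1.69540 >1
  x=-2.913: |R|=1.03338 >1
So |R|<1 on (-2.8800, 0).

z* = -2.8800.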